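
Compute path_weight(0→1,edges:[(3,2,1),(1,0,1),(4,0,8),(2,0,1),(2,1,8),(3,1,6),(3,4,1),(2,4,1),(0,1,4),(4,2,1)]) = 4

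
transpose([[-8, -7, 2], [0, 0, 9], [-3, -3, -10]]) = [[-8, 0, -3], [-7, 0, -3], [2, 9, -10]]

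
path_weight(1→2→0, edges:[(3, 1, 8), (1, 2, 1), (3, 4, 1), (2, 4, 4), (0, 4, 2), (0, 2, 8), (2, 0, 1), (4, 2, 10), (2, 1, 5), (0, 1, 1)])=2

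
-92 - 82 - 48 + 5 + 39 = -178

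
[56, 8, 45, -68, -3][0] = 56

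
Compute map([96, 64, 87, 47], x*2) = [192, 128, 174, 94]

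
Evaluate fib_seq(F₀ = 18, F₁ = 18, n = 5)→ [18, 18, 36, 54, 90]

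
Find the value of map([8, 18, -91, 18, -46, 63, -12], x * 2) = 8*2=16, 18*2=36, -91*2=-182, 18*2=36, -46*2=-92, 63*2=126, -12*2=-24
= [16, 36, -182, 36, -92, 126, -24]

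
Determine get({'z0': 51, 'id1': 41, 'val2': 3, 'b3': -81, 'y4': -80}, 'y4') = -80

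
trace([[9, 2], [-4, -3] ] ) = diagonal: 9 + (-3)
= 6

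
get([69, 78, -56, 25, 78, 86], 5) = 86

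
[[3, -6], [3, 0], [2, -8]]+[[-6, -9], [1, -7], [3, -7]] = [[-3, -15], [4, -7], [5, -15]]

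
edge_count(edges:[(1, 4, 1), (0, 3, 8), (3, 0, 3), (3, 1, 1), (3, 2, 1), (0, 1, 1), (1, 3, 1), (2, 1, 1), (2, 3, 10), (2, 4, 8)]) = 10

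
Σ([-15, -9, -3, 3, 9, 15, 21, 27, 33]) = 81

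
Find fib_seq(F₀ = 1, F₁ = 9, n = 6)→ [1, 9, 10, 19, 29, 48]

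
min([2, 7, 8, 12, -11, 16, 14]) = -11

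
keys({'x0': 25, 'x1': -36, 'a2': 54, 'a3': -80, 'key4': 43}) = ['x0', 'x1', 'a2', 'a3', 'key4']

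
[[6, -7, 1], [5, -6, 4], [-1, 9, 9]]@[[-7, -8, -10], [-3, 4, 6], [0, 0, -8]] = [[-21, -76, -110], [-17, -64, -118], [-20, 44, -8]]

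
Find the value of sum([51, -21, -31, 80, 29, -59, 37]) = 51 + (-21) + (-31) + 80 + 29 + (-59) + 37
= 86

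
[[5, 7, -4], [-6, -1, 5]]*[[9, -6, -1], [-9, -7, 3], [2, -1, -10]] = [[-26, -75, 56], [-35, 38, -47]]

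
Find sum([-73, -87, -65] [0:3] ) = -225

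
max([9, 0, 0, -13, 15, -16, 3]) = 15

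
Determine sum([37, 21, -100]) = -42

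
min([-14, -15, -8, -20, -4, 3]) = -20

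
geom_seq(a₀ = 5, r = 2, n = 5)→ [5, 10, 20, 40, 80]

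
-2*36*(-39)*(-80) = -224640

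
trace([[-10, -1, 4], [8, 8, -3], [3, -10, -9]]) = -11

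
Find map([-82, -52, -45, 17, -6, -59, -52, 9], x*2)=-82*2=-164, -52*2=-104, -45*2=-90, 17*2=34, -6*2=-12, -59*2=-118, -52*2=-104, 9*2=18
= [-164, -104, -90, 34, -12, -118, -104, 18]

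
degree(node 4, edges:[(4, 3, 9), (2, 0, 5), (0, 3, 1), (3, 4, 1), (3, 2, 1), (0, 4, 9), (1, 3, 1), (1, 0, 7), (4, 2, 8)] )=incident: (4,3), (3,4), (0,4), (4,2)
= 4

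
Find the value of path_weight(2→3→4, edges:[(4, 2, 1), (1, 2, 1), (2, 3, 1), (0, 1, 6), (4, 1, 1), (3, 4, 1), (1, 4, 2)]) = w(2→3)=1 + w(3→4)=1
= 2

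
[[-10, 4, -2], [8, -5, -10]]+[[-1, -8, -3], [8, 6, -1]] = [[-11, -4, -5], [16, 1, -11]]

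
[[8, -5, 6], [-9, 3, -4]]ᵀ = [[8, -9], [-5, 3], [6, -4]]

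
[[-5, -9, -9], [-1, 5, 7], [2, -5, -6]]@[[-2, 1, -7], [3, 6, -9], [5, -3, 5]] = C[0][0] = (-5)*(-2) + (-9)*(3) + (-9)*(5) = -62
C[0][1] = (-5)*(1) + (-9)*(6) + (-9)*(-3) = -32
C[0][2] = (-5)*(-7) + (-9)*(-9) + (-9)*(5) = 71
C[1][0] = (-1)*(-2) + (5)*(3) + (7)*(5) = 52
C[1][1] = (-1)*(1) + (5)*(6) + (7)*(-3) = 8
C[1][2] = (-1)*(-7) + (5)*(-9) + (7)*(5) = -3
... (3 more cells)
= [[-62, -32, 71], [52, 8, -3], [-49, -10, 1]]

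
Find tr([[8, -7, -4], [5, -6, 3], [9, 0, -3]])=-1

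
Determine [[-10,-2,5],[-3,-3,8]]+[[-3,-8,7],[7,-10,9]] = [[-13, -10, 12], [4, -13, 17]]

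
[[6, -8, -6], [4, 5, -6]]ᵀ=[[6, 4], [-8, 5], [-6, -6]]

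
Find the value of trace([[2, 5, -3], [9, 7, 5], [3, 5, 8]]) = diagonal: 2 + 7 + 8
= 17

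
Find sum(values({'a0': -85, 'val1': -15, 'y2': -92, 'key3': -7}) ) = -199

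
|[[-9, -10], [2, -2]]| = 38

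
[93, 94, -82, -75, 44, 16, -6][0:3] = [93, 94, -82]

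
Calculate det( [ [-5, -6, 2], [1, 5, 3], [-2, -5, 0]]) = -29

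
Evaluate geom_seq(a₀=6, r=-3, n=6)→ [6, -18, 54, -162, 486, -1458]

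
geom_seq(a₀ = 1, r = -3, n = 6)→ [1, -3, 9, -27, 81, -243]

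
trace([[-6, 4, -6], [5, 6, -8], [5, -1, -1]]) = -1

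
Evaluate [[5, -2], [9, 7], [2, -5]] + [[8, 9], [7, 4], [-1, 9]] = [[13, 7], [16, 11], [1, 4]]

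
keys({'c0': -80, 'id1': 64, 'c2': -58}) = ['c0', 'id1', 'c2']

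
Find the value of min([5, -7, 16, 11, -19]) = -19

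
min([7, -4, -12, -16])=-16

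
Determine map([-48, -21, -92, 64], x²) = [2304, 441, 8464, 4096]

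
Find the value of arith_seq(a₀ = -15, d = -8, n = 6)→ [-15, -23, -31, -39, -47, -55]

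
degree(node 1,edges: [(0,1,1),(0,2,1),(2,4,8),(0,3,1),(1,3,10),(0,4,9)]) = incident: (0,1), (1,3)
= 2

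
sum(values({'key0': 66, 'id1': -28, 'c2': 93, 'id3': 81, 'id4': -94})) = 66 + (-28) + 93 + 81 + (-94)
= 118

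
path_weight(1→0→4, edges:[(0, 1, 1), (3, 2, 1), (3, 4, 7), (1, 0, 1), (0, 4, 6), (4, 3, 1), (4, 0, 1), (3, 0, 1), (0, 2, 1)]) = 7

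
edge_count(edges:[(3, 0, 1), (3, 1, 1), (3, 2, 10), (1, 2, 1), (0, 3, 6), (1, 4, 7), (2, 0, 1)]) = 7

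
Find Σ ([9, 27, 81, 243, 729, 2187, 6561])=9837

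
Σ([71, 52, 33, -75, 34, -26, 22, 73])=71 + 52 + 33 + (-75) + 34 + (-26) + 22 + 73
= 184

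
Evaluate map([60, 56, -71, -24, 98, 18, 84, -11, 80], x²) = [3600, 3136, 5041, 576, 9604, 324, 7056, 121, 6400]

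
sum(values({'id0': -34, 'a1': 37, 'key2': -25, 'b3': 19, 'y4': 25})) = 22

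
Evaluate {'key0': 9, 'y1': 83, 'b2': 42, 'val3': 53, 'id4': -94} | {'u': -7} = {'key0': 9, 'y1': 83, 'b2': 42, 'val3': 53, 'id4': -94, 'u': -7}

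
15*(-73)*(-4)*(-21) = -91980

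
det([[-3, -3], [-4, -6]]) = 6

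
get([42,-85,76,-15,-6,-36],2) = 76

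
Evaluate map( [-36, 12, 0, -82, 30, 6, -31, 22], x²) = (-36)²=1296, (12)²=144, (0)²=0, (-82)²=6724, (30)²=900, (6)²=36, (-31)²=961, (22)²=484
= [1296, 144, 0, 6724, 900, 36, 961, 484]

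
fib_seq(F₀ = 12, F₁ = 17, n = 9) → [12, 17, 29, 46, 75, 121, 196, 317, 513]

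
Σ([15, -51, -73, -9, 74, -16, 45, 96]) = 81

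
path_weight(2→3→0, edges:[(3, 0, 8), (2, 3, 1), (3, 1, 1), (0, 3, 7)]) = 9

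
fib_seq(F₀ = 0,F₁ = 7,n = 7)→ [0, 7, 7, 14, 21, 35, 56]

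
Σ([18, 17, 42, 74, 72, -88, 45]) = 180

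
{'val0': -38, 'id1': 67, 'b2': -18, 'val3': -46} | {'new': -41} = {'val0': -38, 'id1': 67, 'b2': -18, 'val3': -46, 'new': -41}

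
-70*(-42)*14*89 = 3663240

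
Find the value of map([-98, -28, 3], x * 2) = [-196, -56, 6]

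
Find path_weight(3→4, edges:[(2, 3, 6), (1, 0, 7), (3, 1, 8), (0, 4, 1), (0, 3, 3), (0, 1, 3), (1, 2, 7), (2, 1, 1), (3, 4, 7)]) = w(3→4)=7
= 7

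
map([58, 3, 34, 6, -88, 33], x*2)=[116, 6, 68, 12, -176, 66]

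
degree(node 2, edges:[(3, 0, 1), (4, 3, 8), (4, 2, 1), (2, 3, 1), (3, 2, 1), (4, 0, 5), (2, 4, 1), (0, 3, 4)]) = 4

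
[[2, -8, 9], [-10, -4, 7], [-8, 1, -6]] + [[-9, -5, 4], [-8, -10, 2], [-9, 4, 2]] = [[-7, -13, 13], [-18, -14, 9], [-17, 5, -4]]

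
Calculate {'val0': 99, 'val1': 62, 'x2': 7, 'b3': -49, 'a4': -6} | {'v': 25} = {'val0': 99, 'val1': 62, 'x2': 7, 'b3': -49, 'a4': -6, 'v': 25}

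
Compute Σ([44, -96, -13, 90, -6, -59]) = -40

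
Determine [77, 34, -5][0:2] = [77, 34]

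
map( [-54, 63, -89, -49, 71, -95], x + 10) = -54+10=-44, 63+10=73, -89+10=-79, -49+10=-39, 71+10=81, -95+10=-85
= [-44, 73, -79, -39, 81, -85]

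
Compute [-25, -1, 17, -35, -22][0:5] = [-25, -1, 17, -35, -22]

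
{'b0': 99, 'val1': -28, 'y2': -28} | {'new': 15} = {'b0': 99, 'val1': -28, 'y2': -28, 'new': 15}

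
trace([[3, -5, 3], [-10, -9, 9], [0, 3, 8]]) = 2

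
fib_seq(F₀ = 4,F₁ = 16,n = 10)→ [4, 16, 20, 36, 56, 92, 148, 240, 388, 628]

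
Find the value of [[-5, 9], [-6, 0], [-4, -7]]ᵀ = [[-5, -6, -4], [9, 0, -7]]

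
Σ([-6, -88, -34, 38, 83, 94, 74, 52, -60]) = (-6) + (-88) + (-34) + 38 + 83 + 94 + 74 + 52 + (-60)
= 153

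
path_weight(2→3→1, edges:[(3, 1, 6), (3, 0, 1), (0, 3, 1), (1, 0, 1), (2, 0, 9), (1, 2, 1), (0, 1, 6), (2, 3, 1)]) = w(2→3)=1 + w(3→1)=6
= 7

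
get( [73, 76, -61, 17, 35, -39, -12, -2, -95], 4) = 35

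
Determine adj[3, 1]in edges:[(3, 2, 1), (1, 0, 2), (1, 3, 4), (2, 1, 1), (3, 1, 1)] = 1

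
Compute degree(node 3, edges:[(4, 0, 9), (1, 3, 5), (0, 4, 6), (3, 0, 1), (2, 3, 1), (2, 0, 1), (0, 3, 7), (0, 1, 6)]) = incident: (1,3), (3,0), (2,3), (0,3)
= 4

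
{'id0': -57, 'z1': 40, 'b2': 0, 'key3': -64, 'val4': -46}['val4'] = -46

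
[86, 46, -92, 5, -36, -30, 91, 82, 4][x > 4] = keep x where x > 4: 86✓, 46✓, -92✗, 5✓, -36✗, -30✗, 91✓, 82✓, 4✗
= [86, 46, 5, 91, 82]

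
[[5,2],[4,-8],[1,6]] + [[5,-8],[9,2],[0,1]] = [[10, -6], [13, -6], [1, 7]]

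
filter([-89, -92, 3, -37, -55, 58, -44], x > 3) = [58]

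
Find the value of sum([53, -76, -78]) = 53 + (-76) + (-78)
= -101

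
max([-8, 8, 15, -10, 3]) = 15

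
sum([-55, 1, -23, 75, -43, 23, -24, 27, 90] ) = 71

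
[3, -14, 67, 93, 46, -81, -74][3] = 93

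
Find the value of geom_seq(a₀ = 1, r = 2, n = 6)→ [1, 2, 4, 8, 16, 32]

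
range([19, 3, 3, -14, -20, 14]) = 39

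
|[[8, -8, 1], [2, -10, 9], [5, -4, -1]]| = 34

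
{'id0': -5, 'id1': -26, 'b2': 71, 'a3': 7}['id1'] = -26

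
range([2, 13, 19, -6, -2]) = 25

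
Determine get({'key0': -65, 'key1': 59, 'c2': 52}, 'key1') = 59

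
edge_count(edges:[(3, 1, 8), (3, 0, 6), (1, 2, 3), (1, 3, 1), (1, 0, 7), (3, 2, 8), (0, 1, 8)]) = 7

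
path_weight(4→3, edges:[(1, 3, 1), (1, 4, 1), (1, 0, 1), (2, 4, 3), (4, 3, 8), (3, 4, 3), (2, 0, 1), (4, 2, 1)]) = w(4→3)=8
= 8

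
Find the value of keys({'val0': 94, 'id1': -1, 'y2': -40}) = ['val0', 'id1', 'y2']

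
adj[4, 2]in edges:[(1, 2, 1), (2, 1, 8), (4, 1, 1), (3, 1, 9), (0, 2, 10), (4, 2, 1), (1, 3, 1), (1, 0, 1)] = 1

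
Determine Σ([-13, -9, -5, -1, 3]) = (-13) + (-9) + (-5) + (-1) + 3
= -25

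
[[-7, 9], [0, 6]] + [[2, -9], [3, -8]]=[[-5, 0], [3, -2]]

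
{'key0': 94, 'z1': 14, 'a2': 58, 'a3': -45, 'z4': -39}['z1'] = 14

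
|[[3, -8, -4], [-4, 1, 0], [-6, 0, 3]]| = (1)*(3)*det([[1, 0], [0, 3]]) + (-1)*(-8)*det([[-4, 0], [-6, 3]]) + (1)*(-4)*det([[-4, 1], [-6, 0]])
= 9 + -96 + -24
= -111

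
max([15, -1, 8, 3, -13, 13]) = 15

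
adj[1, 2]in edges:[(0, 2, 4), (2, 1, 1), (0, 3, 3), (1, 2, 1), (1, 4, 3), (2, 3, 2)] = 1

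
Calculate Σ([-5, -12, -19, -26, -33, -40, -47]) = -182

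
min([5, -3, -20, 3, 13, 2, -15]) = -20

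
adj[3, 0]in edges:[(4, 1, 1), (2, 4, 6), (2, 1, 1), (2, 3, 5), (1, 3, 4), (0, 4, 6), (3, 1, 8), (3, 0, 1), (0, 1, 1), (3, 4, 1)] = 1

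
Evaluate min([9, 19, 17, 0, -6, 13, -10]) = -10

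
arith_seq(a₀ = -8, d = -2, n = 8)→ a_0 = -8 + 0*-2 = -8
a_1 = -8 + 1*-2 = -10
a_2 = -8 + 2*-2 = -12
...
= [-8, -10, -12, -14, -16, -18, -20, -22]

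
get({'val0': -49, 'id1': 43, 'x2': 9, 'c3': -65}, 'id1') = 43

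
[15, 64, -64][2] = -64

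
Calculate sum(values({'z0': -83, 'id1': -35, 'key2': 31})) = (-83) + (-35) + 31
= -87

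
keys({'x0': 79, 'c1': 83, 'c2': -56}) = ['x0', 'c1', 'c2']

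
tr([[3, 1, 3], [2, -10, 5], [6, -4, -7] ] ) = diagonal: 3 + (-10) + (-7)
= -14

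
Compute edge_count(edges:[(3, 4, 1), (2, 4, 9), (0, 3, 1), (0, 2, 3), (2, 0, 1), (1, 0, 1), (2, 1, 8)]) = 7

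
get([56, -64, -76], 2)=-76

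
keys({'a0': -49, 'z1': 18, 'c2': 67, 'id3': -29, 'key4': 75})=['a0', 'z1', 'c2', 'id3', 'key4']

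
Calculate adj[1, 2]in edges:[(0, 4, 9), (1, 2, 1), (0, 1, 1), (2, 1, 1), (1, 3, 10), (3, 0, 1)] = 1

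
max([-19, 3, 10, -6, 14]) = 14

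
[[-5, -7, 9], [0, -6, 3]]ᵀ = [[-5, 0], [-7, -6], [9, 3]]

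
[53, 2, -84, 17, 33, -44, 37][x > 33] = [53, 37]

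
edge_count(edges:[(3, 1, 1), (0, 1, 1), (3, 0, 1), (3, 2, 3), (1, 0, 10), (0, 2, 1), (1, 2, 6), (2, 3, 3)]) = 8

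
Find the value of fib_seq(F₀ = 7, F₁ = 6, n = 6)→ [7, 6, 13, 19, 32, 51]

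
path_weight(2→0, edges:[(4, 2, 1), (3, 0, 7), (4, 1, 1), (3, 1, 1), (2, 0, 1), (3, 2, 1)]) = w(2→0)=1
= 1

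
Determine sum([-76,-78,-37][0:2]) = slice → [-76, -78]
(-76) + (-78)
= -154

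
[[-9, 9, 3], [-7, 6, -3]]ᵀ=[[-9, -7], [9, 6], [3, -3]]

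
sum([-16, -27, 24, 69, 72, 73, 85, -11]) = 269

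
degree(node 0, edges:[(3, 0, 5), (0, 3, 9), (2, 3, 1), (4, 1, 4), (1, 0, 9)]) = 3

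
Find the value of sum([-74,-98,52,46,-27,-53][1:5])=slice → [-98, 52, 46, -27]
(-98) + 52 + 46 + (-27)
= -27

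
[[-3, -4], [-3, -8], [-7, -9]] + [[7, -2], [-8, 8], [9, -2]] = [[4, -6], [-11, 0], [2, -11]]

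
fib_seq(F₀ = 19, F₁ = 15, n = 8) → F_2 = F_1 + F_0 = 34
F_3 = F_2 + F_1 = 49
F_4 = F_3 + F_2 = 83
...
= [19, 15, 34, 49, 83, 132, 215, 347]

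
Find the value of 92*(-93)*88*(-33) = 24846624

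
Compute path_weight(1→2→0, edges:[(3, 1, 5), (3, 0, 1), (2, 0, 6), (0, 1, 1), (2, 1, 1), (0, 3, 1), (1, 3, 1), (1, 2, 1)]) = 7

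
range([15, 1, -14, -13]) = 29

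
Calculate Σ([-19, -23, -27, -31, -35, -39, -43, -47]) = (-19) + (-23) + (-27) + (-31) + (-35) + (-39) + (-43) + (-47)
= -264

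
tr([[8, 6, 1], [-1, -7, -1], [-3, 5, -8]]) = diagonal: 8 + (-7) + (-8)
= -7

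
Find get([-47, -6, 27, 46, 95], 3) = 46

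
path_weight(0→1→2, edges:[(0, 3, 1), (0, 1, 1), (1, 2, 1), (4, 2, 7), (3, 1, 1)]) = 2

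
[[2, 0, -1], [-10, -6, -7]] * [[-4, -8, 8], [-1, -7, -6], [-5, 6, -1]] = [[-3, -22, 17], [81, 80, -37]]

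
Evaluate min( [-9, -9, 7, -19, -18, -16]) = -19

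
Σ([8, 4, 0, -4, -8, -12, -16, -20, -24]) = 8 + 4 + 0 + (-4) + (-8) + (-12) + (-16) + (-20) + (-24)
= -72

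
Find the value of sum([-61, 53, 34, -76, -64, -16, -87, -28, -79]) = (-61) + 53 + 34 + (-76) + (-64) + (-16) + (-87) + (-28) + (-79)
= -324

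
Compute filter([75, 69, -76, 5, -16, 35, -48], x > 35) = [75, 69]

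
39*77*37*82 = 9111102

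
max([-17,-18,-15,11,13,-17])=13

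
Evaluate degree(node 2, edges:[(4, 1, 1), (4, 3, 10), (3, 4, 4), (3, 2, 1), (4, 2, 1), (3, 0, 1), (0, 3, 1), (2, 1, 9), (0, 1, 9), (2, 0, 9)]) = 4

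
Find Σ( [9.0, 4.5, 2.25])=15.75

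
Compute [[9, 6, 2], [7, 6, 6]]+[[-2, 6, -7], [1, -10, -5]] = [[7, 12, -5], [8, -4, 1]]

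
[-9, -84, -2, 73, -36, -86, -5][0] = -9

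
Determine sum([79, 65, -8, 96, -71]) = 161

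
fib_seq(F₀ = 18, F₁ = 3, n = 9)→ F_2 = F_1 + F_0 = 21
F_3 = F_2 + F_1 = 24
F_4 = F_3 + F_2 = 45
...
= [18, 3, 21, 24, 45, 69, 114, 183, 297]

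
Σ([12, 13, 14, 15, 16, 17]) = 87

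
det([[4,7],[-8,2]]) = 64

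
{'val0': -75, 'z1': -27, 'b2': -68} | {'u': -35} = {'val0': -75, 'z1': -27, 'b2': -68, 'u': -35}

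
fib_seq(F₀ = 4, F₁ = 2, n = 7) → F_2 = F_1 + F_0 = 6
F_3 = F_2 + F_1 = 8
F_4 = F_3 + F_2 = 14
...
= [4, 2, 6, 8, 14, 22, 36]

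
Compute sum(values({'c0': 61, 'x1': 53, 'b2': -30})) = 61 + 53 + (-30)
= 84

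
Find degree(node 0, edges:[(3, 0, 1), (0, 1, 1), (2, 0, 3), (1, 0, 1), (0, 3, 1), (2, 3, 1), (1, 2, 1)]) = incident: (3,0), (0,1), (2,0), (1,0), (0,3)
= 5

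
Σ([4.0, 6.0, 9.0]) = 19.0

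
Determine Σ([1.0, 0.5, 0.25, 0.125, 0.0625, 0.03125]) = 1.96875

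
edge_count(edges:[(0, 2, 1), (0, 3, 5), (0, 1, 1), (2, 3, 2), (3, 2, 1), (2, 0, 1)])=6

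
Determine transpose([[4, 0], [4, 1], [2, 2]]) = [[4, 4, 2], [0, 1, 2]]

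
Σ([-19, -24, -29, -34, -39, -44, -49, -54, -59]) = -351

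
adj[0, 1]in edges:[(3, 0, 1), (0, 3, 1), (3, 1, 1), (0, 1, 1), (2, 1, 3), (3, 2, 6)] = 1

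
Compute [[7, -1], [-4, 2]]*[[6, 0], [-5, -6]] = C[0][0] = (7)*(6) + (-1)*(-5) = 47
C[0][1] = (7)*(0) + (-1)*(-6) = 6
C[1][0] = (-4)*(6) + (2)*(-5) = -34
C[1][1] = (-4)*(0) + (2)*(-6) = -12
= [[47, 6], [-34, -12]]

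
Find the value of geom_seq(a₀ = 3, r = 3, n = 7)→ a_0 = 3*3^0 = 3
a_1 = 3*3^1 = 9
a_2 = 3*3^2 = 27
...
= [3, 9, 27, 81, 243, 729, 2187]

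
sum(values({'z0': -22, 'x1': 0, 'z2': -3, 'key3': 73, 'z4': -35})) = 13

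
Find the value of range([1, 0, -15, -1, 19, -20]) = 39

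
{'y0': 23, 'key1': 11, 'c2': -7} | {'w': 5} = {'y0': 23, 'key1': 11, 'c2': -7, 'w': 5}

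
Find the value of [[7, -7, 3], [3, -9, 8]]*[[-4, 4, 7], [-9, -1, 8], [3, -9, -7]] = C[0][0] = (7)*(-4) + (-7)*(-9) + (3)*(3) = 44
C[0][1] = (7)*(4) + (-7)*(-1) + (3)*(-9) = 8
C[0][2] = (7)*(7) + (-7)*(8) + (3)*(-7) = -28
C[1][0] = (3)*(-4) + (-9)*(-9) + (8)*(3) = 93
C[1][1] = (3)*(4) + (-9)*(-1) + (8)*(-9) = -51
C[1][2] = (3)*(7) + (-9)*(8) + (8)*(-7) = -107
= [[44, 8, -28], [93, -51, -107]]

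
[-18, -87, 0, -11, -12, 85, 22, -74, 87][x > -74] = [-18, 0, -11, -12, 85, 22, 87]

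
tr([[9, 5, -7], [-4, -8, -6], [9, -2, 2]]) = 3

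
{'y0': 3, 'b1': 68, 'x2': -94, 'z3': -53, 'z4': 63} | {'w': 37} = {'y0': 3, 'b1': 68, 'x2': -94, 'z3': -53, 'z4': 63, 'w': 37}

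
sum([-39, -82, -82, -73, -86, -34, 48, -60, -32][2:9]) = slice → [-82, -73, -86, -34, 48, -60, -32]
(-82) + (-73) + (-86) + (-34) + 48 + (-60) + (-32)
= -319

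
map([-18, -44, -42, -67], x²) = (-18)²=324, (-44)²=1936, (-42)²=1764, (-67)²=4489
= [324, 1936, 1764, 4489]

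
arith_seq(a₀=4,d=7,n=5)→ a_0 = 4 + 0*7 = 4
a_1 = 4 + 1*7 = 11
a_2 = 4 + 2*7 = 18
...
= [4, 11, 18, 25, 32]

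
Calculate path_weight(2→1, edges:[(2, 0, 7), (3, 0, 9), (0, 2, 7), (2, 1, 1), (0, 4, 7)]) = 1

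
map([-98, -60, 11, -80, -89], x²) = [9604, 3600, 121, 6400, 7921]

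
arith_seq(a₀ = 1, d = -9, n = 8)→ [1, -8, -17, -26, -35, -44, -53, -62]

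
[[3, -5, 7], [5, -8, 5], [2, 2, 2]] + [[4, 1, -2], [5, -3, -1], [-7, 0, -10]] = [[7, -4, 5], [10, -11, 4], [-5, 2, -8]]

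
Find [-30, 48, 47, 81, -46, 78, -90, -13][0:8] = [-30, 48, 47, 81, -46, 78, -90, -13]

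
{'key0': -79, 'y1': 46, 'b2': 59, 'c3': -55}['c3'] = -55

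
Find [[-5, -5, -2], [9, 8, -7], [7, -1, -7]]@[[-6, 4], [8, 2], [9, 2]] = C[0][0] = (-5)*(-6) + (-5)*(8) + (-2)*(9) = -28
C[0][1] = (-5)*(4) + (-5)*(2) + (-2)*(2) = -34
C[1][0] = (9)*(-6) + (8)*(8) + (-7)*(9) = -53
C[1][1] = (9)*(4) + (8)*(2) + (-7)*(2) = 38
C[2][0] = (7)*(-6) + (-1)*(8) + (-7)*(9) = -113
C[2][1] = (7)*(4) + (-1)*(2) + (-7)*(2) = 12
= [[-28, -34], [-53, 38], [-113, 12]]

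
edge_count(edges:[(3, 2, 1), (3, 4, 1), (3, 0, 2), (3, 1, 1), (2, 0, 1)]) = 5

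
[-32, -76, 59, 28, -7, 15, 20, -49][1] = -76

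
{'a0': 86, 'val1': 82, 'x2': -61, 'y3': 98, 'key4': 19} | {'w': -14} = {'a0': 86, 'val1': 82, 'x2': -61, 'y3': 98, 'key4': 19, 'w': -14}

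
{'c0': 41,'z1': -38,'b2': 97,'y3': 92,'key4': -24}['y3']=92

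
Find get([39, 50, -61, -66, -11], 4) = -11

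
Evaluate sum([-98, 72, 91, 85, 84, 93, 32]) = 359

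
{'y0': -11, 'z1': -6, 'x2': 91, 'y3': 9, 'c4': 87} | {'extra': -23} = {'y0': -11, 'z1': -6, 'x2': 91, 'y3': 9, 'c4': 87, 'extra': -23}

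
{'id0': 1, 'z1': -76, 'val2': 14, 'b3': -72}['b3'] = -72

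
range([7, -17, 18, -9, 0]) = 35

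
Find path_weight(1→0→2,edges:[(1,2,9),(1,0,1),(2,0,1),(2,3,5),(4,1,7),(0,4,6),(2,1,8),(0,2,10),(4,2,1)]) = 11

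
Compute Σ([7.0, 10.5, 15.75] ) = 33.25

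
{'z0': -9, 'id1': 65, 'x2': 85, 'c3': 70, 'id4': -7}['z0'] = -9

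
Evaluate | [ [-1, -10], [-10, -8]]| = -92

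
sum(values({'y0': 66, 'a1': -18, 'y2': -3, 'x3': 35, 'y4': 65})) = 145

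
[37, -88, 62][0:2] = [37, -88]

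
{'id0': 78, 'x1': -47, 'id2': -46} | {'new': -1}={'id0': 78, 'x1': -47, 'id2': -46, 'new': -1}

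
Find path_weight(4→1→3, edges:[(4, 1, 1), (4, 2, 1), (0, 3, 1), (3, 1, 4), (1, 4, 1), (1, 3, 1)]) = 2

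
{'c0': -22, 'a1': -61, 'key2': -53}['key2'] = -53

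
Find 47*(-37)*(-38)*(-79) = -5220478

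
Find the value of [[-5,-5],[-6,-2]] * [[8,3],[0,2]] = C[0][0] = (-5)*(8) + (-5)*(0) = -40
C[0][1] = (-5)*(3) + (-5)*(2) = -25
C[1][0] = (-6)*(8) + (-2)*(0) = -48
C[1][1] = (-6)*(3) + (-2)*(2) = -22
= [[-40, -25], [-48, -22]]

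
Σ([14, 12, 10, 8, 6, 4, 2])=56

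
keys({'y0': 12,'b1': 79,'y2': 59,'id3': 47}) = ['y0', 'b1', 'y2', 'id3']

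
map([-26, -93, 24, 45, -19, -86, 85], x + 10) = [-16, -83, 34, 55, -9, -76, 95]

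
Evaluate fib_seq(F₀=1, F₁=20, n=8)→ F_2 = F_1 + F_0 = 21
F_3 = F_2 + F_1 = 41
F_4 = F_3 + F_2 = 62
...
= [1, 20, 21, 41, 62, 103, 165, 268]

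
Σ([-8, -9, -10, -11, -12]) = (-8) + (-9) + (-10) + (-11) + (-12)
= -50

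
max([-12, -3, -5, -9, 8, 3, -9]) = 8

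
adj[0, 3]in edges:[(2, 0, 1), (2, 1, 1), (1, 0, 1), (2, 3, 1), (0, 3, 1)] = 1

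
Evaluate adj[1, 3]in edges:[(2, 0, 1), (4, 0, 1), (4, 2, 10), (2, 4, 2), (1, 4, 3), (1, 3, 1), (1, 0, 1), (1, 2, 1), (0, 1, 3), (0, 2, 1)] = 1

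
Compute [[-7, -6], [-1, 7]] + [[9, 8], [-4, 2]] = [[2, 2], [-5, 9]]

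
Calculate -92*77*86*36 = -21932064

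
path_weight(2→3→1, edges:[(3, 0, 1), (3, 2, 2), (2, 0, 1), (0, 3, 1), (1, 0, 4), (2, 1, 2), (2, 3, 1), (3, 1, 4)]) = w(2→3)=1 + w(3→1)=4
= 5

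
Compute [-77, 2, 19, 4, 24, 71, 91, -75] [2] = 19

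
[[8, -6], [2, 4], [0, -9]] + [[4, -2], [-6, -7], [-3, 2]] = [[12, -8], [-4, -3], [-3, -7]]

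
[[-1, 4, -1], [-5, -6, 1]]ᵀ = [[-1, -5], [4, -6], [-1, 1]]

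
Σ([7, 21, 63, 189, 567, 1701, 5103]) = 7651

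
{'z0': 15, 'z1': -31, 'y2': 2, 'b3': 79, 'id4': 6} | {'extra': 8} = {'z0': 15, 'z1': -31, 'y2': 2, 'b3': 79, 'id4': 6, 'extra': 8}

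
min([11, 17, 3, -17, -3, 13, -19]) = -19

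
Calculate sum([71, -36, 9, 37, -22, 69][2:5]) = slice → [9, 37, -22]
9 + 37 + (-22)
= 24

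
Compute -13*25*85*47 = -1298375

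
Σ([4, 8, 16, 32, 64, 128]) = 252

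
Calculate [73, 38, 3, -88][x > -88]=keep x where x > -88: 73✓, 38✓, 3✓, -88✗
= [73, 38, 3]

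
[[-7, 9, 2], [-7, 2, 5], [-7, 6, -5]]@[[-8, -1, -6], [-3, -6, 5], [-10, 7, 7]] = [[9, -33, 101], [0, 30, 87], [88, -64, 37]]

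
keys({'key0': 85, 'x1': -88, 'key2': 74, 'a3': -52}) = ['key0', 'x1', 'key2', 'a3']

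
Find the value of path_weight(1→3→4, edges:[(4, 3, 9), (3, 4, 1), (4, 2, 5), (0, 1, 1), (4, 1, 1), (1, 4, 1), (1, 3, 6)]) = w(1→3)=6 + w(3→4)=1
= 7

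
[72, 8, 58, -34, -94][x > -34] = keep x where x > -34: 72✓, 8✓, 58✓, -34✗, -94✗
= [72, 8, 58]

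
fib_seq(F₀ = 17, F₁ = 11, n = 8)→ [17, 11, 28, 39, 67, 106, 173, 279]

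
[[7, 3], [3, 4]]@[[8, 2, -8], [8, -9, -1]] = C[0][0] = (7)*(8) + (3)*(8) = 80
C[0][1] = (7)*(2) + (3)*(-9) = -13
C[0][2] = (7)*(-8) + (3)*(-1) = -59
C[1][0] = (3)*(8) + (4)*(8) = 56
C[1][1] = (3)*(2) + (4)*(-9) = -30
C[1][2] = (3)*(-8) + (4)*(-1) = -28
= [[80, -13, -59], [56, -30, -28]]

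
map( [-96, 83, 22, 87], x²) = [9216, 6889, 484, 7569]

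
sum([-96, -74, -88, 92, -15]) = -181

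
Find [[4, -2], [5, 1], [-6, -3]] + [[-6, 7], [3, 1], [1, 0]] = [[-2, 5], [8, 2], [-5, -3]]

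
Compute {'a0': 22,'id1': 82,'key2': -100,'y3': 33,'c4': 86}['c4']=86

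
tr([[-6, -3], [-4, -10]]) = diagonal: (-6) + (-10)
= -16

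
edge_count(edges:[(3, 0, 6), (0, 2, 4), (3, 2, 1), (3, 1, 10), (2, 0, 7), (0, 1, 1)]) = 6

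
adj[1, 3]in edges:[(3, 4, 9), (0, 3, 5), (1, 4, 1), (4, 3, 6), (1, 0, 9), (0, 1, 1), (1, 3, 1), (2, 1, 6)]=1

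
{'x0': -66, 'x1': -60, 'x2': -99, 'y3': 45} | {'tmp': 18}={'x0': -66, 'x1': -60, 'x2': -99, 'y3': 45, 'tmp': 18}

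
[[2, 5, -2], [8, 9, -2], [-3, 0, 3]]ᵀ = [[2, 8, -3], [5, 9, 0], [-2, -2, 3]]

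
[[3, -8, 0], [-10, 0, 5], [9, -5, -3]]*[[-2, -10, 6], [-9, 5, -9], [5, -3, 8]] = C[0][0] = (3)*(-2) + (-8)*(-9) + (0)*(5) = 66
C[0][1] = (3)*(-10) + (-8)*(5) + (0)*(-3) = -70
C[0][2] = (3)*(6) + (-8)*(-9) + (0)*(8) = 90
C[1][0] = (-10)*(-2) + (0)*(-9) + (5)*(5) = 45
C[1][1] = (-10)*(-10) + (0)*(5) + (5)*(-3) = 85
C[1][2] = (-10)*(6) + (0)*(-9) + (5)*(8) = -20
... (3 more cells)
= [[66, -70, 90], [45, 85, -20], [12, -106, 75]]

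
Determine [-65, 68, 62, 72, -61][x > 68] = keep x where x > 68: -65✗, 68✗, 62✗, 72✓, -61✗
= [72]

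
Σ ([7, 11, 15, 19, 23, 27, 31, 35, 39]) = 207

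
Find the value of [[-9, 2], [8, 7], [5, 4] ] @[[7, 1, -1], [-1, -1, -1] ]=C[0][0] = (-9)*(7) + (2)*(-1) = -65
C[0][1] = (-9)*(1) + (2)*(-1) = -11
C[0][2] = (-9)*(-1) + (2)*(-1) = 7
C[1][0] = (8)*(7) + (7)*(-1) = 49
C[1][1] = (8)*(1) + (7)*(-1) = 1
C[1][2] = (8)*(-1) + (7)*(-1) = -15
... (3 more cells)
= [[-65, -11, 7], [49, 1, -15], [31, 1, -9]]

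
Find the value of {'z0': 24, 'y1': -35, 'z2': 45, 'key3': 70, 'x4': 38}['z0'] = 24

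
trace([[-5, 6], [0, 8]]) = 3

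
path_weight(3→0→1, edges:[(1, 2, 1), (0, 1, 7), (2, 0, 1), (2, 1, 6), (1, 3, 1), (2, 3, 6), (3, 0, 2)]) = w(3→0)=2 + w(0→1)=7
= 9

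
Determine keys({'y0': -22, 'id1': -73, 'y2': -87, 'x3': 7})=['y0', 'id1', 'y2', 'x3']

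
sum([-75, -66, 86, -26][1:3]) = slice → [-66, 86]
(-66) + 86
= 20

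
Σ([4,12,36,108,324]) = 484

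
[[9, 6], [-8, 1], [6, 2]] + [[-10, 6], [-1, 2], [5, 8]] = [[-1, 12], [-9, 3], [11, 10]]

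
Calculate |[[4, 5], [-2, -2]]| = 2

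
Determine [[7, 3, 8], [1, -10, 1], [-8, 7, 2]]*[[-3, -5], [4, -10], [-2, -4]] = [[-25, -97], [-45, 91], [48, -38]]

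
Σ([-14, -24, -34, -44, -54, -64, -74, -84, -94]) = (-14) + (-24) + (-34) + (-44) + (-54) + (-64) + (-74) + (-84) + (-94)
= -486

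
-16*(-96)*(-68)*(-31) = 3237888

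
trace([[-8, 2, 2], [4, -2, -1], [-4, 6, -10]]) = -20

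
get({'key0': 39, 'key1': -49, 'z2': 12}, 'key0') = 39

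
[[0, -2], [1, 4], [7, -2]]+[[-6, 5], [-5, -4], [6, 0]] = [[-6, 3], [-4, 0], [13, -2]]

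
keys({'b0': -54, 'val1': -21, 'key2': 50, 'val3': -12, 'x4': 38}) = ['b0', 'val1', 'key2', 'val3', 'x4']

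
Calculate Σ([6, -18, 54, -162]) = -120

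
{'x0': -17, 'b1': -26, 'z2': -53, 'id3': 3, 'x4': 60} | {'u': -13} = {'x0': -17, 'b1': -26, 'z2': -53, 'id3': 3, 'x4': 60, 'u': -13}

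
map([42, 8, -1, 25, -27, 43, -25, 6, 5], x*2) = 42*2=84, 8*2=16, -1*2=-2, 25*2=50, -27*2=-54, 43*2=86, -25*2=-50, 6*2=12, 5*2=10
= [84, 16, -2, 50, -54, 86, -50, 12, 10]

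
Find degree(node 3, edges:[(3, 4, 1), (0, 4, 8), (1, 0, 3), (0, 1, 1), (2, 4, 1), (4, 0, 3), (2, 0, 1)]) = 1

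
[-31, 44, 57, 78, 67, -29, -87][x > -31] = keep x where x > -31: -31✗, 44✓, 57✓, 78✓, 67✓, -29✓, -87✗
= [44, 57, 78, 67, -29]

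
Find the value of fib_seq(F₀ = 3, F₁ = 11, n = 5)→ [3, 11, 14, 25, 39]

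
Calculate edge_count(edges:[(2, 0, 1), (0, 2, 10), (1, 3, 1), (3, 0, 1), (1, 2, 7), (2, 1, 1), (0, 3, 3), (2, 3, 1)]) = 8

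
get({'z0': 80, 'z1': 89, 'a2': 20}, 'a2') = 20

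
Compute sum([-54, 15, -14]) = (-54) + 15 + (-14)
= -53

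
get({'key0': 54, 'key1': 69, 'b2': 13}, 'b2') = 13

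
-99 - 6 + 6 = -99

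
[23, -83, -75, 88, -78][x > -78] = [23, -75, 88]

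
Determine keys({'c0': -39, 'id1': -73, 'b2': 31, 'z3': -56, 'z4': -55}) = ['c0', 'id1', 'b2', 'z3', 'z4']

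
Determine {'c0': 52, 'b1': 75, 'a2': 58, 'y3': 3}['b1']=75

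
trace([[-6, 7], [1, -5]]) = -11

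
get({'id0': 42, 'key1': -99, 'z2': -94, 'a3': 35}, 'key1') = -99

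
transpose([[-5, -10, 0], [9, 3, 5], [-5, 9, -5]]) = [[-5, 9, -5], [-10, 3, 9], [0, 5, -5]]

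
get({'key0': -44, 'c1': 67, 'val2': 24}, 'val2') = 24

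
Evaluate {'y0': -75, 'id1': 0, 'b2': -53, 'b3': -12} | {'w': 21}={'y0': -75, 'id1': 0, 'b2': -53, 'b3': -12, 'w': 21}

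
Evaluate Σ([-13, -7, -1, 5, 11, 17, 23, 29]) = (-13) + (-7) + (-1) + 5 + 11 + 17 + 23 + 29
= 64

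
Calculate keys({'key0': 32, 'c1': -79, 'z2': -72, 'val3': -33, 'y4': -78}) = ['key0', 'c1', 'z2', 'val3', 'y4']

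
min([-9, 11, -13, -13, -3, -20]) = -20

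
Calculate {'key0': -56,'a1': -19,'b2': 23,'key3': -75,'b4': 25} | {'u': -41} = {'key0': -56, 'a1': -19, 'b2': 23, 'key3': -75, 'b4': 25, 'u': -41}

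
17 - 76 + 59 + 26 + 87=113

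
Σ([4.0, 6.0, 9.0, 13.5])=32.5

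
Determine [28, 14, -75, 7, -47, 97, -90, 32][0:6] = [28, 14, -75, 7, -47, 97]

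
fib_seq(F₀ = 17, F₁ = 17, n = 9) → [17, 17, 34, 51, 85, 136, 221, 357, 578]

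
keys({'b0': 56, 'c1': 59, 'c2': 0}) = ['b0', 'c1', 'c2']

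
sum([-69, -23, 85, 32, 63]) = (-69) + (-23) + 85 + 32 + 63
= 88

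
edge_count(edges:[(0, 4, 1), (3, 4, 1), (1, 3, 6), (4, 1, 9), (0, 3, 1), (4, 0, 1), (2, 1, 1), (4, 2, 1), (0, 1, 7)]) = 9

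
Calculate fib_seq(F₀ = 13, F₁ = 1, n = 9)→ [13, 1, 14, 15, 29, 44, 73, 117, 190]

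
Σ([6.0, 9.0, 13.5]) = 28.5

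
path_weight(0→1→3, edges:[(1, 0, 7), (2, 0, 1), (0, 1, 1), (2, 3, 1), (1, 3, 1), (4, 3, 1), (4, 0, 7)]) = 2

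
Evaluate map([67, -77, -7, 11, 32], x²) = [4489, 5929, 49, 121, 1024]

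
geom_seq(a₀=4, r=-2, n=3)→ [4, -8, 16]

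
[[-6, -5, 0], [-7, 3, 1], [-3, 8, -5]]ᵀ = [[-6, -7, -3], [-5, 3, 8], [0, 1, -5]]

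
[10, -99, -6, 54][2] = -6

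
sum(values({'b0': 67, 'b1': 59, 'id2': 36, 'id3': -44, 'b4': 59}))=177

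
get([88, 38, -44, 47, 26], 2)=-44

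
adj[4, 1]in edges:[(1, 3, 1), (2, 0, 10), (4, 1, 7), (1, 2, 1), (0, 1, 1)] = 7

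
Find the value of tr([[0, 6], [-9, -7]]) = diagonal: 0 + (-7)
= -7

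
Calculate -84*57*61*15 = -4381020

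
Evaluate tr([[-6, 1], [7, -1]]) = diagonal: (-6) + (-1)
= -7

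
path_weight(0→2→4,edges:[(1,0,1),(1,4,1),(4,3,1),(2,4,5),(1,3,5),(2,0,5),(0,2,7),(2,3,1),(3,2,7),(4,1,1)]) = w(0→2)=7 + w(2→4)=5
= 12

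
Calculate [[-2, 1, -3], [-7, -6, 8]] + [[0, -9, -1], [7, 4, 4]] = [[-2, -8, -4], [0, -2, 12]]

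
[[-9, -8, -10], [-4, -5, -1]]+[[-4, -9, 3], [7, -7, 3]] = [[-13, -17, -7], [3, -12, 2]]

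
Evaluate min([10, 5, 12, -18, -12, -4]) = -18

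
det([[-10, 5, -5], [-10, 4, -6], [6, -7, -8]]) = (1)*(-10)*det([[4, -6], [-7, -8]]) + (-1)*(5)*det([[-10, -6], [6, -8]]) + (1)*(-5)*det([[-10, 4], [6, -7]])
= 740 + -580 + -230
= -70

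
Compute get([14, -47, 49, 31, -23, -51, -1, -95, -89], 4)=-23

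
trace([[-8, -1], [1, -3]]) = -11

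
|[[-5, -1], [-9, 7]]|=-44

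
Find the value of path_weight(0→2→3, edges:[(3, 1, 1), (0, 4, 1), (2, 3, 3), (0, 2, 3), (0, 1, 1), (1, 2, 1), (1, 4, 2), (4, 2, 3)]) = 6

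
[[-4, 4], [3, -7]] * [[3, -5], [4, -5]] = [[4, 0], [-19, 20]]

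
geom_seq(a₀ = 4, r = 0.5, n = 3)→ a_0 = 4*0.5^0 = 4.0
a_1 = 4*0.5^1 = 2.0
a_2 = 4*0.5^2 = 1.0
= [4.0, 2.0, 1.0]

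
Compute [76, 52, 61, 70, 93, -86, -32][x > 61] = [76, 70, 93]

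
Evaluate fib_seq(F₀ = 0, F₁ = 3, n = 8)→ F_2 = F_1 + F_0 = 3
F_3 = F_2 + F_1 = 6
F_4 = F_3 + F_2 = 9
...
= [0, 3, 3, 6, 9, 15, 24, 39]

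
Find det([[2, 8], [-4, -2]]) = 28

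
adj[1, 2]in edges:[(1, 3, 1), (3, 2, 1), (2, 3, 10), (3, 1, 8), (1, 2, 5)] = 5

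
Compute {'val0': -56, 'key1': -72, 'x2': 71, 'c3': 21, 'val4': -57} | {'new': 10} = {'val0': -56, 'key1': -72, 'x2': 71, 'c3': 21, 'val4': -57, 'new': 10}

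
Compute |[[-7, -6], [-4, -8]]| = 32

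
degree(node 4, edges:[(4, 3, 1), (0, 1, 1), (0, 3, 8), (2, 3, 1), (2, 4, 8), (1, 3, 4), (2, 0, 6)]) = 2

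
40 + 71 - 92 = 19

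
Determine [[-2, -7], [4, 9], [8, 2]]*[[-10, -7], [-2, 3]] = C[0][0] = (-2)*(-10) + (-7)*(-2) = 34
C[0][1] = (-2)*(-7) + (-7)*(3) = -7
C[1][0] = (4)*(-10) + (9)*(-2) = -58
C[1][1] = (4)*(-7) + (9)*(3) = -1
C[2][0] = (8)*(-10) + (2)*(-2) = -84
C[2][1] = (8)*(-7) + (2)*(3) = -50
= [[34, -7], [-58, -1], [-84, -50]]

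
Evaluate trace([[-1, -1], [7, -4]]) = -5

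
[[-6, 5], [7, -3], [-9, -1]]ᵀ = [[-6, 7, -9], [5, -3, -1]]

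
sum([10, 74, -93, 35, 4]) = 10 + 74 + (-93) + 35 + 4
= 30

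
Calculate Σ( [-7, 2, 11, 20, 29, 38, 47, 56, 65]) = 261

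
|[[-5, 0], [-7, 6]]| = -30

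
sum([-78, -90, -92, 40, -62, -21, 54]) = (-78) + (-90) + (-92) + 40 + (-62) + (-21) + 54
= -249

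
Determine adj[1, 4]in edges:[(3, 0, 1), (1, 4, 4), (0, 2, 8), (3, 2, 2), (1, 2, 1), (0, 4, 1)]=4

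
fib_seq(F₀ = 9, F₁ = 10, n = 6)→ F_2 = F_1 + F_0 = 19
F_3 = F_2 + F_1 = 29
F_4 = F_3 + F_2 = 48
...
= [9, 10, 19, 29, 48, 77]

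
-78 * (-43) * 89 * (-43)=-12835758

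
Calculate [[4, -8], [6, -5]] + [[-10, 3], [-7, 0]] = [[-6, -5], [-1, -5]]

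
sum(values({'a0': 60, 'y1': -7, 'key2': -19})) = 34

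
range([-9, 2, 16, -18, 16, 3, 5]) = 34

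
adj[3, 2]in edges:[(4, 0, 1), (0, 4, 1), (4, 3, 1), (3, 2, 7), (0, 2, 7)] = 7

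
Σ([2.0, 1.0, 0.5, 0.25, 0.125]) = 2.0 + 1.0 + 0.5 + 0.25 + 0.125
= 3.875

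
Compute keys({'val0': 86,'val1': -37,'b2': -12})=['val0', 'val1', 'b2']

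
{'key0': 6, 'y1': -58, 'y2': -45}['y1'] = -58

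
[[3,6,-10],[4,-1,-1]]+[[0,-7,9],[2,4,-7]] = [[3, -1, -1], [6, 3, -8]]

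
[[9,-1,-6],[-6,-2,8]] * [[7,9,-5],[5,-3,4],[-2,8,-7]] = [[70, 36, -7], [-68, 16, -34]]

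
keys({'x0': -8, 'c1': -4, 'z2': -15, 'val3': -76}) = ['x0', 'c1', 'z2', 'val3']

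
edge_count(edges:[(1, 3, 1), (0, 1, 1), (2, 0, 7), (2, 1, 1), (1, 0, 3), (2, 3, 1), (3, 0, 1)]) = 7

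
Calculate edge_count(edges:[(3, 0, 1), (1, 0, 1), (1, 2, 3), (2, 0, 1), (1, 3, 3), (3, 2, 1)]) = 6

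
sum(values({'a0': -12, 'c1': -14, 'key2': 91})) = (-12) + (-14) + 91
= 65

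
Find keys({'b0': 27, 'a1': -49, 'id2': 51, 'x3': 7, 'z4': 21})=['b0', 'a1', 'id2', 'x3', 'z4']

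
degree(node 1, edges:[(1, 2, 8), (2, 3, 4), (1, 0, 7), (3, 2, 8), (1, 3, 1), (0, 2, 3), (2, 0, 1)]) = 3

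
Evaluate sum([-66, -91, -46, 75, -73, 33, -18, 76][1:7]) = -120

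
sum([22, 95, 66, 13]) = 196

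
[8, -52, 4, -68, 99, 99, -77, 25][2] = 4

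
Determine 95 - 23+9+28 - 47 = 62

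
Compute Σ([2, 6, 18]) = 26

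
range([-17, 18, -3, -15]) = 35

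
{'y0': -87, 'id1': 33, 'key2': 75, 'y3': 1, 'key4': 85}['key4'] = 85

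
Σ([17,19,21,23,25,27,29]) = 17 + 19 + 21 + 23 + 25 + 27 + 29
= 161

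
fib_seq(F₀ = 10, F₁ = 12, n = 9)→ F_2 = F_1 + F_0 = 22
F_3 = F_2 + F_1 = 34
F_4 = F_3 + F_2 = 56
...
= [10, 12, 22, 34, 56, 90, 146, 236, 382]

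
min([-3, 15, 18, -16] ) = -16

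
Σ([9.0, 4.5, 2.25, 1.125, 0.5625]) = 17.4375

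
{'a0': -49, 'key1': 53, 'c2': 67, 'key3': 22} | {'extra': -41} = {'a0': -49, 'key1': 53, 'c2': 67, 'key3': 22, 'extra': -41}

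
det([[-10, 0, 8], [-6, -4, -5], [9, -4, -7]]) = (1)*(-10)*det([[-4, -5], [-4, -7]]) + (-1)*(0)*det([[-6, -5], [9, -7]]) + (1)*(8)*det([[-6, -4], [9, -4]])
= -80 + 0 + 480
= 400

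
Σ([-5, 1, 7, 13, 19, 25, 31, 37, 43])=171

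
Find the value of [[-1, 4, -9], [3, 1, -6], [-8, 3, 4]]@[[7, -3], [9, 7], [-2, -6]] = C[0][0] = (-1)*(7) + (4)*(9) + (-9)*(-2) = 47
C[0][1] = (-1)*(-3) + (4)*(7) + (-9)*(-6) = 85
C[1][0] = (3)*(7) + (1)*(9) + (-6)*(-2) = 42
C[1][1] = (3)*(-3) + (1)*(7) + (-6)*(-6) = 34
C[2][0] = (-8)*(7) + (3)*(9) + (4)*(-2) = -37
C[2][1] = (-8)*(-3) + (3)*(7) + (4)*(-6) = 21
= [[47, 85], [42, 34], [-37, 21]]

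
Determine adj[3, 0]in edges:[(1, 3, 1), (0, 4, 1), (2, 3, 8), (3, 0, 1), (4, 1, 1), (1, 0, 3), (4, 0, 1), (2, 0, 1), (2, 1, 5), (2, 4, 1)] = 1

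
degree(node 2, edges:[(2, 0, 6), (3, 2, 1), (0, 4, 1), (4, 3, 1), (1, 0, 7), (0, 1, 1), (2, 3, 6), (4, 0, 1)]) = incident: (2,0), (3,2), (2,3)
= 3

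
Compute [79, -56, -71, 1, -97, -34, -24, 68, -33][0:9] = [79, -56, -71, 1, -97, -34, -24, 68, -33]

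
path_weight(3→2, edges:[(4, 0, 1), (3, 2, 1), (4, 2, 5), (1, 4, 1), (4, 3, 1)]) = 1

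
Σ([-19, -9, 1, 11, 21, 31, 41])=77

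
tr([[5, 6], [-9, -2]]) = 3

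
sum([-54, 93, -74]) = (-54) + 93 + (-74)
= -35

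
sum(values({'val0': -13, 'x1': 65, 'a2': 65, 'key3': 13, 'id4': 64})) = 194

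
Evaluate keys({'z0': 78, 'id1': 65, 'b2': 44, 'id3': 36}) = ['z0', 'id1', 'b2', 'id3']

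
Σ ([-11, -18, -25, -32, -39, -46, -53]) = (-11) + (-18) + (-25) + (-32) + (-39) + (-46) + (-53)
= -224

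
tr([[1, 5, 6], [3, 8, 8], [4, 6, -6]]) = 3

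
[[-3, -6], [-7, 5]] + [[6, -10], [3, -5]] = [[3, -16], [-4, 0]]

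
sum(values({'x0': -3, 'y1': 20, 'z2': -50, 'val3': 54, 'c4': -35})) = (-3) + 20 + (-50) + 54 + (-35)
= -14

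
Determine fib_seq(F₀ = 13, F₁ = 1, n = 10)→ F_2 = F_1 + F_0 = 14
F_3 = F_2 + F_1 = 15
F_4 = F_3 + F_2 = 29
...
= [13, 1, 14, 15, 29, 44, 73, 117, 190, 307]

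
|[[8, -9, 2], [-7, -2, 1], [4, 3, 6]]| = -560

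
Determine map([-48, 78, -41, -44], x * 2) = -48*2=-96, 78*2=156, -41*2=-82, -44*2=-88
= [-96, 156, -82, -88]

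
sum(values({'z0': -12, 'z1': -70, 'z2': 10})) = (-12) + (-70) + 10
= -72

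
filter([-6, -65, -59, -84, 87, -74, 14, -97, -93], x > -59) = [-6, 87, 14]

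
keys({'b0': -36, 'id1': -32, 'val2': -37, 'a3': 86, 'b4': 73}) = ['b0', 'id1', 'val2', 'a3', 'b4']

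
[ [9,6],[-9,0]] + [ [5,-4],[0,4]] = [[14, 2], [-9, 4]]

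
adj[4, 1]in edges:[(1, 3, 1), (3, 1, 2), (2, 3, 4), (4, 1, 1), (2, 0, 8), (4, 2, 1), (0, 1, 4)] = 1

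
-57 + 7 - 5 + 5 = -50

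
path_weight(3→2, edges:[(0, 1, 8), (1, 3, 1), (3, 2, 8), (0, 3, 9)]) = w(3→2)=8
= 8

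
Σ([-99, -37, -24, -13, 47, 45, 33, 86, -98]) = (-99) + (-37) + (-24) + (-13) + 47 + 45 + 33 + 86 + (-98)
= -60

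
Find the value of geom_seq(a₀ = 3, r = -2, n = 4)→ [3, -6, 12, -24]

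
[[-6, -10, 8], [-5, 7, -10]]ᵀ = [[-6, -5], [-10, 7], [8, -10]]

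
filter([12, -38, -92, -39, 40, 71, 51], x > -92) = keep x where x > -92: 12✓, -38✓, -92✗, -39✓, 40✓, 71✓, 51✓
= [12, -38, -39, 40, 71, 51]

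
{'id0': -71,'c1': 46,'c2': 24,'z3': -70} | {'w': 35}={'id0': -71, 'c1': 46, 'c2': 24, 'z3': -70, 'w': 35}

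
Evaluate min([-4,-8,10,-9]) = -9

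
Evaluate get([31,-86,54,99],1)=-86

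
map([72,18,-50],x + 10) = 72+10=82, 18+10=28, -50+10=-40
= [82, 28, -40]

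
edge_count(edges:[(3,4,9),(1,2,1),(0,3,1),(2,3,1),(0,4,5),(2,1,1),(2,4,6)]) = 7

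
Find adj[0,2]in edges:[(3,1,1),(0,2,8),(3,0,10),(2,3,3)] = 8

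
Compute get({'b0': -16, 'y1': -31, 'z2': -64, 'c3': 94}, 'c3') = 94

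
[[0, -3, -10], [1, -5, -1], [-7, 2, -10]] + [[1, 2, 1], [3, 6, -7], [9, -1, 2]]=[[1, -1, -9], [4, 1, -8], [2, 1, -8]]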